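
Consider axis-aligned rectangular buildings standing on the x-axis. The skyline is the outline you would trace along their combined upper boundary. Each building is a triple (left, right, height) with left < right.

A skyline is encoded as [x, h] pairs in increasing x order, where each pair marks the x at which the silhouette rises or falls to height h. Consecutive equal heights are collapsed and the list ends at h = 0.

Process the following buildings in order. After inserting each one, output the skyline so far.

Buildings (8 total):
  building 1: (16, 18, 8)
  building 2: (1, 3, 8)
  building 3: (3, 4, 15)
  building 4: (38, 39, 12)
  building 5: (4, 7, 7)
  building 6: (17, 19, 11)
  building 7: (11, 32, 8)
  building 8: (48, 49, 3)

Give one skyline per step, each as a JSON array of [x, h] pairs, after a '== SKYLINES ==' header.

== SKYLINES ==
[[16,8],[18,0]]
[[1,8],[3,0],[16,8],[18,0]]
[[1,8],[3,15],[4,0],[16,8],[18,0]]
[[1,8],[3,15],[4,0],[16,8],[18,0],[38,12],[39,0]]
[[1,8],[3,15],[4,7],[7,0],[16,8],[18,0],[38,12],[39,0]]
[[1,8],[3,15],[4,7],[7,0],[16,8],[17,11],[19,0],[38,12],[39,0]]
[[1,8],[3,15],[4,7],[7,0],[11,8],[17,11],[19,8],[32,0],[38,12],[39,0]]
[[1,8],[3,15],[4,7],[7,0],[11,8],[17,11],[19,8],[32,0],[38,12],[39,0],[48,3],[49,0]]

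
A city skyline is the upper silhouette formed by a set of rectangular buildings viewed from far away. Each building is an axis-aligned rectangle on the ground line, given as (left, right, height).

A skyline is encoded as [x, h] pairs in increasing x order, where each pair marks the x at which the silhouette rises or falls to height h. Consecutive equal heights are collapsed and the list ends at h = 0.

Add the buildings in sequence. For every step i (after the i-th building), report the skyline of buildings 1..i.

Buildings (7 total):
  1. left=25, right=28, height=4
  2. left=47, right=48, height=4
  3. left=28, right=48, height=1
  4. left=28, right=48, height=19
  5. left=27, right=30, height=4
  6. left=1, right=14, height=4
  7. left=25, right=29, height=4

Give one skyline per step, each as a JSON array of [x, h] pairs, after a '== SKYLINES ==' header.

== SKYLINES ==
[[25,4],[28,0]]
[[25,4],[28,0],[47,4],[48,0]]
[[25,4],[28,1],[47,4],[48,0]]
[[25,4],[28,19],[48,0]]
[[25,4],[28,19],[48,0]]
[[1,4],[14,0],[25,4],[28,19],[48,0]]
[[1,4],[14,0],[25,4],[28,19],[48,0]]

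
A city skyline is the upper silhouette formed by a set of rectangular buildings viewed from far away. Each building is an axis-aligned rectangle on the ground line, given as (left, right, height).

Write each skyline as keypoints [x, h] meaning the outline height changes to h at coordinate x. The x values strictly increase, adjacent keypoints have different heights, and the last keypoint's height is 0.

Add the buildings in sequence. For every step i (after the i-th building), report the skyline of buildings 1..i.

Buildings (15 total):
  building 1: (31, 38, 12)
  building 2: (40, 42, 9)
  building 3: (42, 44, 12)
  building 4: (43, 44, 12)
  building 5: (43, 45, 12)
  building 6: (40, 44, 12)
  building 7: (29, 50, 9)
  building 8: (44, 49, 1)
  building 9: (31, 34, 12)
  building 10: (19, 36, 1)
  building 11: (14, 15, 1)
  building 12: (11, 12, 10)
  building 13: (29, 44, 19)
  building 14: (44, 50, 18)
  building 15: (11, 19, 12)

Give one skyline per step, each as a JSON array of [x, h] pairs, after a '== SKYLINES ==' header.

== SKYLINES ==
[[31,12],[38,0]]
[[31,12],[38,0],[40,9],[42,0]]
[[31,12],[38,0],[40,9],[42,12],[44,0]]
[[31,12],[38,0],[40,9],[42,12],[44,0]]
[[31,12],[38,0],[40,9],[42,12],[45,0]]
[[31,12],[38,0],[40,12],[45,0]]
[[29,9],[31,12],[38,9],[40,12],[45,9],[50,0]]
[[29,9],[31,12],[38,9],[40,12],[45,9],[50,0]]
[[29,9],[31,12],[38,9],[40,12],[45,9],[50,0]]
[[19,1],[29,9],[31,12],[38,9],[40,12],[45,9],[50,0]]
[[14,1],[15,0],[19,1],[29,9],[31,12],[38,9],[40,12],[45,9],[50,0]]
[[11,10],[12,0],[14,1],[15,0],[19,1],[29,9],[31,12],[38,9],[40,12],[45,9],[50,0]]
[[11,10],[12,0],[14,1],[15,0],[19,1],[29,19],[44,12],[45,9],[50,0]]
[[11,10],[12,0],[14,1],[15,0],[19,1],[29,19],[44,18],[50,0]]
[[11,12],[19,1],[29,19],[44,18],[50,0]]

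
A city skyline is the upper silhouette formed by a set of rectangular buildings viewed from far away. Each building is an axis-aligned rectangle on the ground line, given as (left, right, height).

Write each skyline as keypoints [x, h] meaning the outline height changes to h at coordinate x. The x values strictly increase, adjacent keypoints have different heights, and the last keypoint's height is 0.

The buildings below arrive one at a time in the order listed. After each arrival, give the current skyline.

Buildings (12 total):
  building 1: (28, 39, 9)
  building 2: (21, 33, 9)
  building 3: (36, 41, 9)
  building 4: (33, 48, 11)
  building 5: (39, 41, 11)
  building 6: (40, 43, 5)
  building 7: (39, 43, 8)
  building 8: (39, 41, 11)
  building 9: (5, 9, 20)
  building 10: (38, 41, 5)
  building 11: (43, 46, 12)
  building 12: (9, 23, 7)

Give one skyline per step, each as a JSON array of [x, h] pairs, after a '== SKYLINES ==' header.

== SKYLINES ==
[[28,9],[39,0]]
[[21,9],[39,0]]
[[21,9],[41,0]]
[[21,9],[33,11],[48,0]]
[[21,9],[33,11],[48,0]]
[[21,9],[33,11],[48,0]]
[[21,9],[33,11],[48,0]]
[[21,9],[33,11],[48,0]]
[[5,20],[9,0],[21,9],[33,11],[48,0]]
[[5,20],[9,0],[21,9],[33,11],[48,0]]
[[5,20],[9,0],[21,9],[33,11],[43,12],[46,11],[48,0]]
[[5,20],[9,7],[21,9],[33,11],[43,12],[46,11],[48,0]]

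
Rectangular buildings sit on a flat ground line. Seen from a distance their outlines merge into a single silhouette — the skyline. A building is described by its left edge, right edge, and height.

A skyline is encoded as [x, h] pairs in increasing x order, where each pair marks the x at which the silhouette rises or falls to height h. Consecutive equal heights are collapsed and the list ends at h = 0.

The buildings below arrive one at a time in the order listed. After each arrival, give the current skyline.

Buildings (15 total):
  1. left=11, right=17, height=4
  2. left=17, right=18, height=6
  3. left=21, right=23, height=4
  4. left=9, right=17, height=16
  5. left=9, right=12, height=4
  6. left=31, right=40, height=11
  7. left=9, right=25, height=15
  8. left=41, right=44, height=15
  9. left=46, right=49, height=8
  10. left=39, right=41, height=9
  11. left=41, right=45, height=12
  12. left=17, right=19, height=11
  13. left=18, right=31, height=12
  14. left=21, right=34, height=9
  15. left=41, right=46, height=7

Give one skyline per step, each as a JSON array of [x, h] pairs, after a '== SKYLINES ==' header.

== SKYLINES ==
[[11,4],[17,0]]
[[11,4],[17,6],[18,0]]
[[11,4],[17,6],[18,0],[21,4],[23,0]]
[[9,16],[17,6],[18,0],[21,4],[23,0]]
[[9,16],[17,6],[18,0],[21,4],[23,0]]
[[9,16],[17,6],[18,0],[21,4],[23,0],[31,11],[40,0]]
[[9,16],[17,15],[25,0],[31,11],[40,0]]
[[9,16],[17,15],[25,0],[31,11],[40,0],[41,15],[44,0]]
[[9,16],[17,15],[25,0],[31,11],[40,0],[41,15],[44,0],[46,8],[49,0]]
[[9,16],[17,15],[25,0],[31,11],[40,9],[41,15],[44,0],[46,8],[49,0]]
[[9,16],[17,15],[25,0],[31,11],[40,9],[41,15],[44,12],[45,0],[46,8],[49,0]]
[[9,16],[17,15],[25,0],[31,11],[40,9],[41,15],[44,12],[45,0],[46,8],[49,0]]
[[9,16],[17,15],[25,12],[31,11],[40,9],[41,15],[44,12],[45,0],[46,8],[49,0]]
[[9,16],[17,15],[25,12],[31,11],[40,9],[41,15],[44,12],[45,0],[46,8],[49,0]]
[[9,16],[17,15],[25,12],[31,11],[40,9],[41,15],[44,12],[45,7],[46,8],[49,0]]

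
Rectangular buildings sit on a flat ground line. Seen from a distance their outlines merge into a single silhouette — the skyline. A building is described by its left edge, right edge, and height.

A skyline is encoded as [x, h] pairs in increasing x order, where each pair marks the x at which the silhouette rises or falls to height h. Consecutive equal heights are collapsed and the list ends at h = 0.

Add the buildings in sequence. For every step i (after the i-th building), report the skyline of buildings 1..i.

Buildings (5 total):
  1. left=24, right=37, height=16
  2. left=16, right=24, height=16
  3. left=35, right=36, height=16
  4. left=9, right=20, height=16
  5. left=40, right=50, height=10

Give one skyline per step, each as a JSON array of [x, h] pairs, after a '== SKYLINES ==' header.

== SKYLINES ==
[[24,16],[37,0]]
[[16,16],[37,0]]
[[16,16],[37,0]]
[[9,16],[37,0]]
[[9,16],[37,0],[40,10],[50,0]]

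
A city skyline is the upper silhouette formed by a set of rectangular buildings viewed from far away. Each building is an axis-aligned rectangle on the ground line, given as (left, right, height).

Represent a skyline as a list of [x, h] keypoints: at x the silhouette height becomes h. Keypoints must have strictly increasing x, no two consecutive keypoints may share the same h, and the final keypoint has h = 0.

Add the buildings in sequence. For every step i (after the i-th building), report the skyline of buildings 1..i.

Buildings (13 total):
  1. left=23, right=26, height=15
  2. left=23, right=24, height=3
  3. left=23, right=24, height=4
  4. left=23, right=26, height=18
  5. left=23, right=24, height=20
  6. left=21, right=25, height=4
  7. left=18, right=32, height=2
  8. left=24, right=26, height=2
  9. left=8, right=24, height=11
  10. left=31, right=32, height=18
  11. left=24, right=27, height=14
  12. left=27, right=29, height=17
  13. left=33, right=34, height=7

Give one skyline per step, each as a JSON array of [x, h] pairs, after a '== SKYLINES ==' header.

== SKYLINES ==
[[23,15],[26,0]]
[[23,15],[26,0]]
[[23,15],[26,0]]
[[23,18],[26,0]]
[[23,20],[24,18],[26,0]]
[[21,4],[23,20],[24,18],[26,0]]
[[18,2],[21,4],[23,20],[24,18],[26,2],[32,0]]
[[18,2],[21,4],[23,20],[24,18],[26,2],[32,0]]
[[8,11],[23,20],[24,18],[26,2],[32,0]]
[[8,11],[23,20],[24,18],[26,2],[31,18],[32,0]]
[[8,11],[23,20],[24,18],[26,14],[27,2],[31,18],[32,0]]
[[8,11],[23,20],[24,18],[26,14],[27,17],[29,2],[31,18],[32,0]]
[[8,11],[23,20],[24,18],[26,14],[27,17],[29,2],[31,18],[32,0],[33,7],[34,0]]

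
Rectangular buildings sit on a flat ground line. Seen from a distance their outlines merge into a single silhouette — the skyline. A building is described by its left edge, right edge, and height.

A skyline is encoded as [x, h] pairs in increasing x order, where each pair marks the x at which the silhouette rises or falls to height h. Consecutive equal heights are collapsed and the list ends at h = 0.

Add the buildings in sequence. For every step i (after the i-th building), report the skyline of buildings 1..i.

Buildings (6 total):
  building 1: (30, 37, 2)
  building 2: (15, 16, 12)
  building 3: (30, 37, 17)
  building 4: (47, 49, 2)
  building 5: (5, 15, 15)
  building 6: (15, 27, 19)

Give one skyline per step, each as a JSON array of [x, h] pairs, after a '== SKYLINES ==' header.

== SKYLINES ==
[[30,2],[37,0]]
[[15,12],[16,0],[30,2],[37,0]]
[[15,12],[16,0],[30,17],[37,0]]
[[15,12],[16,0],[30,17],[37,0],[47,2],[49,0]]
[[5,15],[15,12],[16,0],[30,17],[37,0],[47,2],[49,0]]
[[5,15],[15,19],[27,0],[30,17],[37,0],[47,2],[49,0]]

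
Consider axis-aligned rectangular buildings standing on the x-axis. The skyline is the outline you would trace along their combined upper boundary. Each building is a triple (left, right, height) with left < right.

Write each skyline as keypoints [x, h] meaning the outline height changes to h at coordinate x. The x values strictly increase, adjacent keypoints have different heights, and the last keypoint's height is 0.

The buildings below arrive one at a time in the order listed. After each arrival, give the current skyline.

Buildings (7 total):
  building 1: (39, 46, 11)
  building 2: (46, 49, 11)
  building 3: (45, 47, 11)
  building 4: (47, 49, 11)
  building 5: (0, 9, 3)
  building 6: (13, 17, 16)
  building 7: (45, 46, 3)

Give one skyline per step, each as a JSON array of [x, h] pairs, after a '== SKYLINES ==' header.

== SKYLINES ==
[[39,11],[46,0]]
[[39,11],[49,0]]
[[39,11],[49,0]]
[[39,11],[49,0]]
[[0,3],[9,0],[39,11],[49,0]]
[[0,3],[9,0],[13,16],[17,0],[39,11],[49,0]]
[[0,3],[9,0],[13,16],[17,0],[39,11],[49,0]]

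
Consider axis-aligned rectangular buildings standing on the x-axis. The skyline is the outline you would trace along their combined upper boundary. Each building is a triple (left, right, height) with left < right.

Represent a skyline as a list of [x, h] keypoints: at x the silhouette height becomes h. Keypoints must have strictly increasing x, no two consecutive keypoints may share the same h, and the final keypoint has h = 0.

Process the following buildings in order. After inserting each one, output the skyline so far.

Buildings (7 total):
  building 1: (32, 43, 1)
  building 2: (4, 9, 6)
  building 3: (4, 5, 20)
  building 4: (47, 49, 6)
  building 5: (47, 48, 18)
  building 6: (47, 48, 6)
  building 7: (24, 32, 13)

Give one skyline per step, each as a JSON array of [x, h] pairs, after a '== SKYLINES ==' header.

== SKYLINES ==
[[32,1],[43,0]]
[[4,6],[9,0],[32,1],[43,0]]
[[4,20],[5,6],[9,0],[32,1],[43,0]]
[[4,20],[5,6],[9,0],[32,1],[43,0],[47,6],[49,0]]
[[4,20],[5,6],[9,0],[32,1],[43,0],[47,18],[48,6],[49,0]]
[[4,20],[5,6],[9,0],[32,1],[43,0],[47,18],[48,6],[49,0]]
[[4,20],[5,6],[9,0],[24,13],[32,1],[43,0],[47,18],[48,6],[49,0]]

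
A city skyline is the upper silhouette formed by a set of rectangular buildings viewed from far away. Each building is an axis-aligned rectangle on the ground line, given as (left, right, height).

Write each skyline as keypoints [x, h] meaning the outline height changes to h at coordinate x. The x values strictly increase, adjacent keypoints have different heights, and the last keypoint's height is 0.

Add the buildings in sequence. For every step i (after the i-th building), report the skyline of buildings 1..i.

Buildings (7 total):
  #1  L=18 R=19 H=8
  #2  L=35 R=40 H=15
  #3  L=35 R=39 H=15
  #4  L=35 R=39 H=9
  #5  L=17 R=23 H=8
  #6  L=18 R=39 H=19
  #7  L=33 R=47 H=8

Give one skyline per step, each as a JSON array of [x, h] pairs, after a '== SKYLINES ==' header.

== SKYLINES ==
[[18,8],[19,0]]
[[18,8],[19,0],[35,15],[40,0]]
[[18,8],[19,0],[35,15],[40,0]]
[[18,8],[19,0],[35,15],[40,0]]
[[17,8],[23,0],[35,15],[40,0]]
[[17,8],[18,19],[39,15],[40,0]]
[[17,8],[18,19],[39,15],[40,8],[47,0]]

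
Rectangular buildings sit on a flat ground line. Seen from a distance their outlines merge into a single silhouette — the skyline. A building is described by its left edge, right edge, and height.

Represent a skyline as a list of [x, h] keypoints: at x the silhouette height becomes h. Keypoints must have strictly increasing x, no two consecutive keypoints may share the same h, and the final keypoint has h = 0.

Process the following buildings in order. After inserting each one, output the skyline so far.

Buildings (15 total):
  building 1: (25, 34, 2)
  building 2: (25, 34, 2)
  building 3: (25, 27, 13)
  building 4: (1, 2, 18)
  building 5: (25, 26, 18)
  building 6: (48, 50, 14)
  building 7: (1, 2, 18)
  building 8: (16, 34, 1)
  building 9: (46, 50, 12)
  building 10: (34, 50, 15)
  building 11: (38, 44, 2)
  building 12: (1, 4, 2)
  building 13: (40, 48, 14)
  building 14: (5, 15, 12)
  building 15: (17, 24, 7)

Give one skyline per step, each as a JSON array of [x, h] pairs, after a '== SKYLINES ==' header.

== SKYLINES ==
[[25,2],[34,0]]
[[25,2],[34,0]]
[[25,13],[27,2],[34,0]]
[[1,18],[2,0],[25,13],[27,2],[34,0]]
[[1,18],[2,0],[25,18],[26,13],[27,2],[34,0]]
[[1,18],[2,0],[25,18],[26,13],[27,2],[34,0],[48,14],[50,0]]
[[1,18],[2,0],[25,18],[26,13],[27,2],[34,0],[48,14],[50,0]]
[[1,18],[2,0],[16,1],[25,18],[26,13],[27,2],[34,0],[48,14],[50,0]]
[[1,18],[2,0],[16,1],[25,18],[26,13],[27,2],[34,0],[46,12],[48,14],[50,0]]
[[1,18],[2,0],[16,1],[25,18],[26,13],[27,2],[34,15],[50,0]]
[[1,18],[2,0],[16,1],[25,18],[26,13],[27,2],[34,15],[50,0]]
[[1,18],[2,2],[4,0],[16,1],[25,18],[26,13],[27,2],[34,15],[50,0]]
[[1,18],[2,2],[4,0],[16,1],[25,18],[26,13],[27,2],[34,15],[50,0]]
[[1,18],[2,2],[4,0],[5,12],[15,0],[16,1],[25,18],[26,13],[27,2],[34,15],[50,0]]
[[1,18],[2,2],[4,0],[5,12],[15,0],[16,1],[17,7],[24,1],[25,18],[26,13],[27,2],[34,15],[50,0]]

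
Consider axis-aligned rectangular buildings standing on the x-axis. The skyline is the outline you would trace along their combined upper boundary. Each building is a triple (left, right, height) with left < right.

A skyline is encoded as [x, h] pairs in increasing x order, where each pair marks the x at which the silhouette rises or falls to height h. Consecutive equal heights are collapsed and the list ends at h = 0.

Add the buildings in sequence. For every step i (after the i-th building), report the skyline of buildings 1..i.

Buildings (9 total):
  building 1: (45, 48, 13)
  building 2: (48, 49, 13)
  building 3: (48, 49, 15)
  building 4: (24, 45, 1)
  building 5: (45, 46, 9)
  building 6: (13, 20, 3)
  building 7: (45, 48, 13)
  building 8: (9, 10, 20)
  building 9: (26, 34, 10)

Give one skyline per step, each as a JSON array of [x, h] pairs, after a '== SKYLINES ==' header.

== SKYLINES ==
[[45,13],[48,0]]
[[45,13],[49,0]]
[[45,13],[48,15],[49,0]]
[[24,1],[45,13],[48,15],[49,0]]
[[24,1],[45,13],[48,15],[49,0]]
[[13,3],[20,0],[24,1],[45,13],[48,15],[49,0]]
[[13,3],[20,0],[24,1],[45,13],[48,15],[49,0]]
[[9,20],[10,0],[13,3],[20,0],[24,1],[45,13],[48,15],[49,0]]
[[9,20],[10,0],[13,3],[20,0],[24,1],[26,10],[34,1],[45,13],[48,15],[49,0]]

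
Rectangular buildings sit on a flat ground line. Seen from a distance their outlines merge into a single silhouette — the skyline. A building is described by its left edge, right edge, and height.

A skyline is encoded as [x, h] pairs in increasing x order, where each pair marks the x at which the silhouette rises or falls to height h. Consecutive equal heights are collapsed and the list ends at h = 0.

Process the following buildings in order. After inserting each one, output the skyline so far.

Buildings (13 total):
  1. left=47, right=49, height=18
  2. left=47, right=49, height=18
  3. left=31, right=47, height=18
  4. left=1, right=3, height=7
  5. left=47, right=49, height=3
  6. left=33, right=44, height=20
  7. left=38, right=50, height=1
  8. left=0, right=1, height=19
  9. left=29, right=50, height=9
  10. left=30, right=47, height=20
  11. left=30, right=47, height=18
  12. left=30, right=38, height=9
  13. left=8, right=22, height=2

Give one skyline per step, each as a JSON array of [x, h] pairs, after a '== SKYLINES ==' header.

== SKYLINES ==
[[47,18],[49,0]]
[[47,18],[49,0]]
[[31,18],[49,0]]
[[1,7],[3,0],[31,18],[49,0]]
[[1,7],[3,0],[31,18],[49,0]]
[[1,7],[3,0],[31,18],[33,20],[44,18],[49,0]]
[[1,7],[3,0],[31,18],[33,20],[44,18],[49,1],[50,0]]
[[0,19],[1,7],[3,0],[31,18],[33,20],[44,18],[49,1],[50,0]]
[[0,19],[1,7],[3,0],[29,9],[31,18],[33,20],[44,18],[49,9],[50,0]]
[[0,19],[1,7],[3,0],[29,9],[30,20],[47,18],[49,9],[50,0]]
[[0,19],[1,7],[3,0],[29,9],[30,20],[47,18],[49,9],[50,0]]
[[0,19],[1,7],[3,0],[29,9],[30,20],[47,18],[49,9],[50,0]]
[[0,19],[1,7],[3,0],[8,2],[22,0],[29,9],[30,20],[47,18],[49,9],[50,0]]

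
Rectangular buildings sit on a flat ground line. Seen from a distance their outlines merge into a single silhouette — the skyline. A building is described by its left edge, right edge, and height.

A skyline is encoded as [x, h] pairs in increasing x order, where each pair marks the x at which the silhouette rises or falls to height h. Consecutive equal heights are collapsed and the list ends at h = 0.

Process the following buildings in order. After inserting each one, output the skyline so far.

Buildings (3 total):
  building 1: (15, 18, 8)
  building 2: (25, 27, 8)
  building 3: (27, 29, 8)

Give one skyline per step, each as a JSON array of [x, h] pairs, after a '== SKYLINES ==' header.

== SKYLINES ==
[[15,8],[18,0]]
[[15,8],[18,0],[25,8],[27,0]]
[[15,8],[18,0],[25,8],[29,0]]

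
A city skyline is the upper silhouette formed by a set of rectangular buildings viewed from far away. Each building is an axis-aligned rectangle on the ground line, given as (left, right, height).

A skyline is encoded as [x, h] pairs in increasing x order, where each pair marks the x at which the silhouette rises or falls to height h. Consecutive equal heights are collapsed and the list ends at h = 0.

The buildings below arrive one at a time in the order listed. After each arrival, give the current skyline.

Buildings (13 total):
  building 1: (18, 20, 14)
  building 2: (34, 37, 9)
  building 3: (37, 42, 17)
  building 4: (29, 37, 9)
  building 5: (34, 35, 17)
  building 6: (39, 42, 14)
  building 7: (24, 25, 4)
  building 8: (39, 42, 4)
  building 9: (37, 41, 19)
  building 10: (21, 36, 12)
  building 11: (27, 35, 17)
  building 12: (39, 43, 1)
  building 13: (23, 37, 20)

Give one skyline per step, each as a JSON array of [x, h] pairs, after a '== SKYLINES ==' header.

== SKYLINES ==
[[18,14],[20,0]]
[[18,14],[20,0],[34,9],[37,0]]
[[18,14],[20,0],[34,9],[37,17],[42,0]]
[[18,14],[20,0],[29,9],[37,17],[42,0]]
[[18,14],[20,0],[29,9],[34,17],[35,9],[37,17],[42,0]]
[[18,14],[20,0],[29,9],[34,17],[35,9],[37,17],[42,0]]
[[18,14],[20,0],[24,4],[25,0],[29,9],[34,17],[35,9],[37,17],[42,0]]
[[18,14],[20,0],[24,4],[25,0],[29,9],[34,17],[35,9],[37,17],[42,0]]
[[18,14],[20,0],[24,4],[25,0],[29,9],[34,17],[35,9],[37,19],[41,17],[42,0]]
[[18,14],[20,0],[21,12],[34,17],[35,12],[36,9],[37,19],[41,17],[42,0]]
[[18,14],[20,0],[21,12],[27,17],[35,12],[36,9],[37,19],[41,17],[42,0]]
[[18,14],[20,0],[21,12],[27,17],[35,12],[36,9],[37,19],[41,17],[42,1],[43,0]]
[[18,14],[20,0],[21,12],[23,20],[37,19],[41,17],[42,1],[43,0]]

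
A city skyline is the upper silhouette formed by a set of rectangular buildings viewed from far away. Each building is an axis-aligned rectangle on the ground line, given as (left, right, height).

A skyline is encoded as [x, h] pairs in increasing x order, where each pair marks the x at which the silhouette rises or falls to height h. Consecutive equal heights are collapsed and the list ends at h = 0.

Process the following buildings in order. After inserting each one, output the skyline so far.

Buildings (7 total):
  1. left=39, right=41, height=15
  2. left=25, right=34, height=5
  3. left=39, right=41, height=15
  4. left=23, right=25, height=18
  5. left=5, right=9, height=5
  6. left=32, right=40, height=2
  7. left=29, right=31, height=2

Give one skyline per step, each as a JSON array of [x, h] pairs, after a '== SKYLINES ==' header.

== SKYLINES ==
[[39,15],[41,0]]
[[25,5],[34,0],[39,15],[41,0]]
[[25,5],[34,0],[39,15],[41,0]]
[[23,18],[25,5],[34,0],[39,15],[41,0]]
[[5,5],[9,0],[23,18],[25,5],[34,0],[39,15],[41,0]]
[[5,5],[9,0],[23,18],[25,5],[34,2],[39,15],[41,0]]
[[5,5],[9,0],[23,18],[25,5],[34,2],[39,15],[41,0]]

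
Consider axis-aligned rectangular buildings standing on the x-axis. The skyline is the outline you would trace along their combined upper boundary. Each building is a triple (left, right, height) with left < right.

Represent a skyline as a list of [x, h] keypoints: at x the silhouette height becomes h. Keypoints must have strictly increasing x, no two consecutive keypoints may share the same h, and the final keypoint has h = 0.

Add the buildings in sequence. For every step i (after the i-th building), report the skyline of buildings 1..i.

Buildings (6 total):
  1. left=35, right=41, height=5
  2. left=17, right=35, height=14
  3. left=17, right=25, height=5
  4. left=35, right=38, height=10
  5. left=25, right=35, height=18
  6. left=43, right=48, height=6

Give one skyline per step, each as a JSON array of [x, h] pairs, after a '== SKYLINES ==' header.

== SKYLINES ==
[[35,5],[41,0]]
[[17,14],[35,5],[41,0]]
[[17,14],[35,5],[41,0]]
[[17,14],[35,10],[38,5],[41,0]]
[[17,14],[25,18],[35,10],[38,5],[41,0]]
[[17,14],[25,18],[35,10],[38,5],[41,0],[43,6],[48,0]]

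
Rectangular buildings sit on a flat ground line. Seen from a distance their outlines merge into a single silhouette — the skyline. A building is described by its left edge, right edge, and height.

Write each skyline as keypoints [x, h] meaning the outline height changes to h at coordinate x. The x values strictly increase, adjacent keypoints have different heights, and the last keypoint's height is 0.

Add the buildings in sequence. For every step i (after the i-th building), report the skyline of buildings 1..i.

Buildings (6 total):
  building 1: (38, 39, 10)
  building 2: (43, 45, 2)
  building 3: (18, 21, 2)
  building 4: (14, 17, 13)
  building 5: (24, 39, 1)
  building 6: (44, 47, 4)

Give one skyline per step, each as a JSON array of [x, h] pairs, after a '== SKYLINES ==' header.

== SKYLINES ==
[[38,10],[39,0]]
[[38,10],[39,0],[43,2],[45,0]]
[[18,2],[21,0],[38,10],[39,0],[43,2],[45,0]]
[[14,13],[17,0],[18,2],[21,0],[38,10],[39,0],[43,2],[45,0]]
[[14,13],[17,0],[18,2],[21,0],[24,1],[38,10],[39,0],[43,2],[45,0]]
[[14,13],[17,0],[18,2],[21,0],[24,1],[38,10],[39,0],[43,2],[44,4],[47,0]]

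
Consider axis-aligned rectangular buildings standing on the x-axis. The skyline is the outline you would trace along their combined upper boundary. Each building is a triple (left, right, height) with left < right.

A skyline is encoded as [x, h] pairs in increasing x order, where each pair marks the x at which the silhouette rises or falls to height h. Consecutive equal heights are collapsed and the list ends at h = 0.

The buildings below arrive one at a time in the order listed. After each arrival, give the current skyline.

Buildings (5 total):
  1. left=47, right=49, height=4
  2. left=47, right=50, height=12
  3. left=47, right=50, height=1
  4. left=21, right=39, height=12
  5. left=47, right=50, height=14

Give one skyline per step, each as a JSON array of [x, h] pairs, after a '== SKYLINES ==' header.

== SKYLINES ==
[[47,4],[49,0]]
[[47,12],[50,0]]
[[47,12],[50,0]]
[[21,12],[39,0],[47,12],[50,0]]
[[21,12],[39,0],[47,14],[50,0]]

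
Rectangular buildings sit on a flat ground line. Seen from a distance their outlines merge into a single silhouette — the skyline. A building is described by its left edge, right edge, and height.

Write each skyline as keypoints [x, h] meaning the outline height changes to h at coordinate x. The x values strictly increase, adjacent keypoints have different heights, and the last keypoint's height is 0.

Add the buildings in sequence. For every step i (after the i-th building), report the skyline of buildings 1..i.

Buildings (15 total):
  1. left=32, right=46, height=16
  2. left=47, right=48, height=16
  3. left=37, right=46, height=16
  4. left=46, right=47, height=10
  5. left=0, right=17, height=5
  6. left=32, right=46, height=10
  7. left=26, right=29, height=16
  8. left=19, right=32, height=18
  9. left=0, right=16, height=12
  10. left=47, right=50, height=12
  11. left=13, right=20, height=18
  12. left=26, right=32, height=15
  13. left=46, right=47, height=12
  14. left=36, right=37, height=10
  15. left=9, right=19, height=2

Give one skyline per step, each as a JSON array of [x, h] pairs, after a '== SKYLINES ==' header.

== SKYLINES ==
[[32,16],[46,0]]
[[32,16],[46,0],[47,16],[48,0]]
[[32,16],[46,0],[47,16],[48,0]]
[[32,16],[46,10],[47,16],[48,0]]
[[0,5],[17,0],[32,16],[46,10],[47,16],[48,0]]
[[0,5],[17,0],[32,16],[46,10],[47,16],[48,0]]
[[0,5],[17,0],[26,16],[29,0],[32,16],[46,10],[47,16],[48,0]]
[[0,5],[17,0],[19,18],[32,16],[46,10],[47,16],[48,0]]
[[0,12],[16,5],[17,0],[19,18],[32,16],[46,10],[47,16],[48,0]]
[[0,12],[16,5],[17,0],[19,18],[32,16],[46,10],[47,16],[48,12],[50,0]]
[[0,12],[13,18],[32,16],[46,10],[47,16],[48,12],[50,0]]
[[0,12],[13,18],[32,16],[46,10],[47,16],[48,12],[50,0]]
[[0,12],[13,18],[32,16],[46,12],[47,16],[48,12],[50,0]]
[[0,12],[13,18],[32,16],[46,12],[47,16],[48,12],[50,0]]
[[0,12],[13,18],[32,16],[46,12],[47,16],[48,12],[50,0]]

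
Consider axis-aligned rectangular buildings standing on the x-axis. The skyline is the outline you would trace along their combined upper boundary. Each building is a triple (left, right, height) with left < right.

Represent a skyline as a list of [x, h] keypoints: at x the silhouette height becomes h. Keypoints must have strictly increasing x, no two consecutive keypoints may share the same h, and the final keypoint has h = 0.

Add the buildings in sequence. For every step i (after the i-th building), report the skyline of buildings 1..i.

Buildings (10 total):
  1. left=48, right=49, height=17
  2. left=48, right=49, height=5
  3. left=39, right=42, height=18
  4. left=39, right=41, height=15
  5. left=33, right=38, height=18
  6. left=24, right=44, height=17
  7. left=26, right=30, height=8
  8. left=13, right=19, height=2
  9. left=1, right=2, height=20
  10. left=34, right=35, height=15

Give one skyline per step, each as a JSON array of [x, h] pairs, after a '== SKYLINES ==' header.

== SKYLINES ==
[[48,17],[49,0]]
[[48,17],[49,0]]
[[39,18],[42,0],[48,17],[49,0]]
[[39,18],[42,0],[48,17],[49,0]]
[[33,18],[38,0],[39,18],[42,0],[48,17],[49,0]]
[[24,17],[33,18],[38,17],[39,18],[42,17],[44,0],[48,17],[49,0]]
[[24,17],[33,18],[38,17],[39,18],[42,17],[44,0],[48,17],[49,0]]
[[13,2],[19,0],[24,17],[33,18],[38,17],[39,18],[42,17],[44,0],[48,17],[49,0]]
[[1,20],[2,0],[13,2],[19,0],[24,17],[33,18],[38,17],[39,18],[42,17],[44,0],[48,17],[49,0]]
[[1,20],[2,0],[13,2],[19,0],[24,17],[33,18],[38,17],[39,18],[42,17],[44,0],[48,17],[49,0]]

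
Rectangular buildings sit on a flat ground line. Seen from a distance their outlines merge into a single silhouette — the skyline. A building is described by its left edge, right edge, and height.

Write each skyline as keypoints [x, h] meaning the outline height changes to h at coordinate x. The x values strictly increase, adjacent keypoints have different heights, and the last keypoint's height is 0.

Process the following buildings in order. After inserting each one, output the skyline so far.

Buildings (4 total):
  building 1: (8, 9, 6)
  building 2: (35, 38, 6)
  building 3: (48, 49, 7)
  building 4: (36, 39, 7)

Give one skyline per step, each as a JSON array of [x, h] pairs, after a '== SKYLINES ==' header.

== SKYLINES ==
[[8,6],[9,0]]
[[8,6],[9,0],[35,6],[38,0]]
[[8,6],[9,0],[35,6],[38,0],[48,7],[49,0]]
[[8,6],[9,0],[35,6],[36,7],[39,0],[48,7],[49,0]]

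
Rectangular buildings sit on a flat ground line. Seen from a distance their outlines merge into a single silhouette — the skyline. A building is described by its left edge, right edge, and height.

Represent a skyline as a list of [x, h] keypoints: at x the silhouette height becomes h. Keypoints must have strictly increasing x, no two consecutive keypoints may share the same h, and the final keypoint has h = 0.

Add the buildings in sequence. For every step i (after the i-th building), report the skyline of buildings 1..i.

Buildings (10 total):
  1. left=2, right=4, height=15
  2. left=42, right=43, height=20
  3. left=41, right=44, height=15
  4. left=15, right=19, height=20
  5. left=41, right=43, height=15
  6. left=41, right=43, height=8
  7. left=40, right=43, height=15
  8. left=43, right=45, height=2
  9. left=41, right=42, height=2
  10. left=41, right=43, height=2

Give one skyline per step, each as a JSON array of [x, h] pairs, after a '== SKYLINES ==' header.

== SKYLINES ==
[[2,15],[4,0]]
[[2,15],[4,0],[42,20],[43,0]]
[[2,15],[4,0],[41,15],[42,20],[43,15],[44,0]]
[[2,15],[4,0],[15,20],[19,0],[41,15],[42,20],[43,15],[44,0]]
[[2,15],[4,0],[15,20],[19,0],[41,15],[42,20],[43,15],[44,0]]
[[2,15],[4,0],[15,20],[19,0],[41,15],[42,20],[43,15],[44,0]]
[[2,15],[4,0],[15,20],[19,0],[40,15],[42,20],[43,15],[44,0]]
[[2,15],[4,0],[15,20],[19,0],[40,15],[42,20],[43,15],[44,2],[45,0]]
[[2,15],[4,0],[15,20],[19,0],[40,15],[42,20],[43,15],[44,2],[45,0]]
[[2,15],[4,0],[15,20],[19,0],[40,15],[42,20],[43,15],[44,2],[45,0]]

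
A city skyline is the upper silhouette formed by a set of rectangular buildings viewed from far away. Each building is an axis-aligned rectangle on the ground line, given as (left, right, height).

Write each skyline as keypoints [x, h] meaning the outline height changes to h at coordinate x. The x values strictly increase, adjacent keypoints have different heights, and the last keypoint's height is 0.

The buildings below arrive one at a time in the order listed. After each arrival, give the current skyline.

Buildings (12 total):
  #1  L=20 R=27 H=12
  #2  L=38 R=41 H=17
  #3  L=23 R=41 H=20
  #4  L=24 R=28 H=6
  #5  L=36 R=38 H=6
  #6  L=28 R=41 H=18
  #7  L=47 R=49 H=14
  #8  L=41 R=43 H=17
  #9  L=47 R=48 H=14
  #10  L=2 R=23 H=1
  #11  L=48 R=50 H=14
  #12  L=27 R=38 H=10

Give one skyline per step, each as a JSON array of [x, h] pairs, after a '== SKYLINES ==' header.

== SKYLINES ==
[[20,12],[27,0]]
[[20,12],[27,0],[38,17],[41,0]]
[[20,12],[23,20],[41,0]]
[[20,12],[23,20],[41,0]]
[[20,12],[23,20],[41,0]]
[[20,12],[23,20],[41,0]]
[[20,12],[23,20],[41,0],[47,14],[49,0]]
[[20,12],[23,20],[41,17],[43,0],[47,14],[49,0]]
[[20,12],[23,20],[41,17],[43,0],[47,14],[49,0]]
[[2,1],[20,12],[23,20],[41,17],[43,0],[47,14],[49,0]]
[[2,1],[20,12],[23,20],[41,17],[43,0],[47,14],[50,0]]
[[2,1],[20,12],[23,20],[41,17],[43,0],[47,14],[50,0]]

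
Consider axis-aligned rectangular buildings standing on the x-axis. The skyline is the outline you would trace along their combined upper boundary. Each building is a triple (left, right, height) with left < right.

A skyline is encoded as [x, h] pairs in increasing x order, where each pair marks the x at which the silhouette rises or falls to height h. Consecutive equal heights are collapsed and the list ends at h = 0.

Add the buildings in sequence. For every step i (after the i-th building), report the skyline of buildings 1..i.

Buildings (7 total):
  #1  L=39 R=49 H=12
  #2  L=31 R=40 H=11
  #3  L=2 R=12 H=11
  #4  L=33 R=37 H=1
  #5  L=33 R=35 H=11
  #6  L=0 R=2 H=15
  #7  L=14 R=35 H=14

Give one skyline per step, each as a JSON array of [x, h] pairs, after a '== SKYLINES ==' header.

== SKYLINES ==
[[39,12],[49,0]]
[[31,11],[39,12],[49,0]]
[[2,11],[12,0],[31,11],[39,12],[49,0]]
[[2,11],[12,0],[31,11],[39,12],[49,0]]
[[2,11],[12,0],[31,11],[39,12],[49,0]]
[[0,15],[2,11],[12,0],[31,11],[39,12],[49,0]]
[[0,15],[2,11],[12,0],[14,14],[35,11],[39,12],[49,0]]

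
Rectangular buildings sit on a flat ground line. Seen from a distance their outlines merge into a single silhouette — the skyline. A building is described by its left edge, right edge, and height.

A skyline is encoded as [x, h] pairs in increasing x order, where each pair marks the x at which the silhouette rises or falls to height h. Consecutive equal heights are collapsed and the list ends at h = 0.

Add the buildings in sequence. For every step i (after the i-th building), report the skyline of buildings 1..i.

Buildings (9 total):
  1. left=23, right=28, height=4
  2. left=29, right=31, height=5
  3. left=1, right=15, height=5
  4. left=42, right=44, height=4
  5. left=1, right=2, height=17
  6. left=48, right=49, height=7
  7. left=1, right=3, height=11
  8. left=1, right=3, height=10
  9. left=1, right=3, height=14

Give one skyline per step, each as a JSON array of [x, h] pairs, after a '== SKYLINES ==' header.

== SKYLINES ==
[[23,4],[28,0]]
[[23,4],[28,0],[29,5],[31,0]]
[[1,5],[15,0],[23,4],[28,0],[29,5],[31,0]]
[[1,5],[15,0],[23,4],[28,0],[29,5],[31,0],[42,4],[44,0]]
[[1,17],[2,5],[15,0],[23,4],[28,0],[29,5],[31,0],[42,4],[44,0]]
[[1,17],[2,5],[15,0],[23,4],[28,0],[29,5],[31,0],[42,4],[44,0],[48,7],[49,0]]
[[1,17],[2,11],[3,5],[15,0],[23,4],[28,0],[29,5],[31,0],[42,4],[44,0],[48,7],[49,0]]
[[1,17],[2,11],[3,5],[15,0],[23,4],[28,0],[29,5],[31,0],[42,4],[44,0],[48,7],[49,0]]
[[1,17],[2,14],[3,5],[15,0],[23,4],[28,0],[29,5],[31,0],[42,4],[44,0],[48,7],[49,0]]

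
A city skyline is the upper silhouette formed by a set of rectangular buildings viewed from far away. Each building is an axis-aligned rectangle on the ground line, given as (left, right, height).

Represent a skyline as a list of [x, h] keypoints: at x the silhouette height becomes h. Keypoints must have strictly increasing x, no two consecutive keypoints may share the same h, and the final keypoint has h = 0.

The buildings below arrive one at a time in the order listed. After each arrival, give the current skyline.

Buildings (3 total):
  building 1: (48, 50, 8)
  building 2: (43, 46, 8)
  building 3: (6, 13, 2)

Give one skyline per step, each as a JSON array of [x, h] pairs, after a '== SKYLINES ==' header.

== SKYLINES ==
[[48,8],[50,0]]
[[43,8],[46,0],[48,8],[50,0]]
[[6,2],[13,0],[43,8],[46,0],[48,8],[50,0]]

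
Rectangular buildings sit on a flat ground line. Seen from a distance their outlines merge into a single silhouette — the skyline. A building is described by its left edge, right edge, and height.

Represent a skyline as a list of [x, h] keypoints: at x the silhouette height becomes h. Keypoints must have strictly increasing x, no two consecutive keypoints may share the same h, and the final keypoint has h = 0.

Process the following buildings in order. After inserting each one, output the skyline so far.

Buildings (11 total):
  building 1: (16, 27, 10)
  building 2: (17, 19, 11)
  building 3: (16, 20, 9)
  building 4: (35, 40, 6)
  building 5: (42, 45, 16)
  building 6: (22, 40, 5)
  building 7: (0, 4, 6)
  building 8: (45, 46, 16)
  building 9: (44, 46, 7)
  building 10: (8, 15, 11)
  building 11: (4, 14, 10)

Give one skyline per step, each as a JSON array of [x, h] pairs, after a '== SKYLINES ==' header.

== SKYLINES ==
[[16,10],[27,0]]
[[16,10],[17,11],[19,10],[27,0]]
[[16,10],[17,11],[19,10],[27,0]]
[[16,10],[17,11],[19,10],[27,0],[35,6],[40,0]]
[[16,10],[17,11],[19,10],[27,0],[35,6],[40,0],[42,16],[45,0]]
[[16,10],[17,11],[19,10],[27,5],[35,6],[40,0],[42,16],[45,0]]
[[0,6],[4,0],[16,10],[17,11],[19,10],[27,5],[35,6],[40,0],[42,16],[45,0]]
[[0,6],[4,0],[16,10],[17,11],[19,10],[27,5],[35,6],[40,0],[42,16],[46,0]]
[[0,6],[4,0],[16,10],[17,11],[19,10],[27,5],[35,6],[40,0],[42,16],[46,0]]
[[0,6],[4,0],[8,11],[15,0],[16,10],[17,11],[19,10],[27,5],[35,6],[40,0],[42,16],[46,0]]
[[0,6],[4,10],[8,11],[15,0],[16,10],[17,11],[19,10],[27,5],[35,6],[40,0],[42,16],[46,0]]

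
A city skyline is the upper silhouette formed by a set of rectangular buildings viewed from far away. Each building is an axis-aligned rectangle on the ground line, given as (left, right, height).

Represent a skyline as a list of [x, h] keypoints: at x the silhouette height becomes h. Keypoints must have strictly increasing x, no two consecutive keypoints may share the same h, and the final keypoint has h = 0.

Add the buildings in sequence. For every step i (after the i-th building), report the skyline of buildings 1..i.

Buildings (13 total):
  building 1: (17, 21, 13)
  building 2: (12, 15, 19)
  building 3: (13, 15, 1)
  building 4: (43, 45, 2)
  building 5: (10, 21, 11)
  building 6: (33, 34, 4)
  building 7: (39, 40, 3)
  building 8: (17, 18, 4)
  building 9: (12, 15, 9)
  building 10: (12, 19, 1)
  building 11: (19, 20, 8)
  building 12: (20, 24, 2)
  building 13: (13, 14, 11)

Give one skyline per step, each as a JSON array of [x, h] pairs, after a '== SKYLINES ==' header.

== SKYLINES ==
[[17,13],[21,0]]
[[12,19],[15,0],[17,13],[21,0]]
[[12,19],[15,0],[17,13],[21,0]]
[[12,19],[15,0],[17,13],[21,0],[43,2],[45,0]]
[[10,11],[12,19],[15,11],[17,13],[21,0],[43,2],[45,0]]
[[10,11],[12,19],[15,11],[17,13],[21,0],[33,4],[34,0],[43,2],[45,0]]
[[10,11],[12,19],[15,11],[17,13],[21,0],[33,4],[34,0],[39,3],[40,0],[43,2],[45,0]]
[[10,11],[12,19],[15,11],[17,13],[21,0],[33,4],[34,0],[39,3],[40,0],[43,2],[45,0]]
[[10,11],[12,19],[15,11],[17,13],[21,0],[33,4],[34,0],[39,3],[40,0],[43,2],[45,0]]
[[10,11],[12,19],[15,11],[17,13],[21,0],[33,4],[34,0],[39,3],[40,0],[43,2],[45,0]]
[[10,11],[12,19],[15,11],[17,13],[21,0],[33,4],[34,0],[39,3],[40,0],[43,2],[45,0]]
[[10,11],[12,19],[15,11],[17,13],[21,2],[24,0],[33,4],[34,0],[39,3],[40,0],[43,2],[45,0]]
[[10,11],[12,19],[15,11],[17,13],[21,2],[24,0],[33,4],[34,0],[39,3],[40,0],[43,2],[45,0]]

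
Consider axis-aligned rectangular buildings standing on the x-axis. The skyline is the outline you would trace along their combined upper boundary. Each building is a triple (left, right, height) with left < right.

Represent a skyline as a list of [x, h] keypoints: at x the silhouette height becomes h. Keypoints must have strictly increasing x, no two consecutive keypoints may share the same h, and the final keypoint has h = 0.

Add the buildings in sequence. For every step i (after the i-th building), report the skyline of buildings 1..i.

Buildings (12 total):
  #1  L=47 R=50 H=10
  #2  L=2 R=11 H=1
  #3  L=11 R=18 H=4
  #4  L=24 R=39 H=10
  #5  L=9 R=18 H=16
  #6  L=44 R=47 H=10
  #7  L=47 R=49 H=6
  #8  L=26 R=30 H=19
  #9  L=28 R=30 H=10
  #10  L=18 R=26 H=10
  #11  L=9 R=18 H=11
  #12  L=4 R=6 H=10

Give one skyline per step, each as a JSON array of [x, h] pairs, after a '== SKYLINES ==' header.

== SKYLINES ==
[[47,10],[50,0]]
[[2,1],[11,0],[47,10],[50,0]]
[[2,1],[11,4],[18,0],[47,10],[50,0]]
[[2,1],[11,4],[18,0],[24,10],[39,0],[47,10],[50,0]]
[[2,1],[9,16],[18,0],[24,10],[39,0],[47,10],[50,0]]
[[2,1],[9,16],[18,0],[24,10],[39,0],[44,10],[50,0]]
[[2,1],[9,16],[18,0],[24,10],[39,0],[44,10],[50,0]]
[[2,1],[9,16],[18,0],[24,10],[26,19],[30,10],[39,0],[44,10],[50,0]]
[[2,1],[9,16],[18,0],[24,10],[26,19],[30,10],[39,0],[44,10],[50,0]]
[[2,1],[9,16],[18,10],[26,19],[30,10],[39,0],[44,10],[50,0]]
[[2,1],[9,16],[18,10],[26,19],[30,10],[39,0],[44,10],[50,0]]
[[2,1],[4,10],[6,1],[9,16],[18,10],[26,19],[30,10],[39,0],[44,10],[50,0]]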